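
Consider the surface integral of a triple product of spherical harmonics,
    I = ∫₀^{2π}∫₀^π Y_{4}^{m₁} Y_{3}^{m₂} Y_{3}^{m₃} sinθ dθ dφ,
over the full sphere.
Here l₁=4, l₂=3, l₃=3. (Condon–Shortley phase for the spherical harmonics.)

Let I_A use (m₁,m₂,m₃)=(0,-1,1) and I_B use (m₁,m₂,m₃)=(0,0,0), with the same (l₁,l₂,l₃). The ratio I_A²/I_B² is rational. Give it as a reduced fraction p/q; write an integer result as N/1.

l's match ⇒ only the (l;m) 3-j factors differ between A and B.
A: triangle coeff Δ(4,3,3) = 1/34650; Σ_t [0,2]: t=0:+1/1152 t=1:−1/36 t=2:+1/32 = 5/1152; (3j)²=1/1386 [(4 3 3; 0 -1 1)], sign=+1
B: triangle coeff Δ(4,3,3) = 1/34650; Σ_t [1,3]: t=1:−1/72 t=2:+1/16 t=3:−1/72 = 5/144; (3j)²=2/77 [(4 3 3; 0 0 0)], sign=-1
I_A²/I_B² = (1/1386)/(2/77) = 1/36

1/36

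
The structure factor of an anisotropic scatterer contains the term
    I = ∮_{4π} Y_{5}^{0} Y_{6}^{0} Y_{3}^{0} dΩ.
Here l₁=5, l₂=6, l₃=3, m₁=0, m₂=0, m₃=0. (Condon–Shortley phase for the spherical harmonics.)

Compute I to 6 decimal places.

Rules hold: Σm=0, L=14 even, 1≤3≤11.
N = 11·13·7 = 1001
Δ = 8!·2!·4!/15! = 1/675675
Racah Σ t=3..5: t=3:−1/8640 t=4:+1/2304 t=5:−1/8640 = 7/34560
⇒ 3j(5 6 3; 0 0 0)² = 7/429, sgn -1
(m-triple is (0,0,0) — same symbol as above.)
4πI² = N·(3j₀)²·(3jₘ)² = 343/1287
I = +1·√(0.266511/4π) = 0.14563067

0.145631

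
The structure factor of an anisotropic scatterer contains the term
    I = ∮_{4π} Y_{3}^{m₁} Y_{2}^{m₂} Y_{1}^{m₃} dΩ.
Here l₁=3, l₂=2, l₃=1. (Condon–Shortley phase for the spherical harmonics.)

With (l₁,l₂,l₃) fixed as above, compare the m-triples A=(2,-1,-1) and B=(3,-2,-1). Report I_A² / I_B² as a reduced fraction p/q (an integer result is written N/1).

l's match ⇒ only the (l;m) 3-j factors differ between A and B.
A: triangle coeff Δ(3,2,1) = 1/105; Σ_t [1,1]: t=1:−1/12 = -1/12; (3j)²=2/21 [(3 2 1; 2 -1 -1)], sign=-1
B: triangle coeff Δ(3,2,1) = 1/105; Σ_t [0,0]: t=0:+1/48 = 1/48; (3j)²=1/7 [(3 2 1; 3 -2 -1)], sign=+1
I_A²/I_B² = (2/21)/(1/7) = 2/3

2/3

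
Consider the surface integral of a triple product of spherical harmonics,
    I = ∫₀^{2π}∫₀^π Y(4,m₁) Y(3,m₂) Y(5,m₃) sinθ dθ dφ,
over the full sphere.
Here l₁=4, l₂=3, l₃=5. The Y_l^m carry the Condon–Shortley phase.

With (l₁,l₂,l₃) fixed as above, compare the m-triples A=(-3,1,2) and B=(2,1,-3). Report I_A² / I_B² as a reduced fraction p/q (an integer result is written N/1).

l's match ⇒ only the (l;m) 3-j factors differ between A and B.
A: triangle coeff Δ(4,3,5) = 1/180180; Σ_t [1,2]: t=1:−1/4320 t=2:+1/960 = 7/8640; (3j)²=343/12870 [(4 3 5; -3 1 2)], sign=-1
B: triangle coeff Δ(4,3,5) = 1/180180; Σ_t [0,2]: t=0:+1/2304 t=1:−1/720 t=2:+1/5760 = -1/1280; (3j)²=27/1430 [(4 3 5; 2 1 -3)], sign=-1
I_A²/I_B² = (343/12870)/(27/1430) = 343/243

343/243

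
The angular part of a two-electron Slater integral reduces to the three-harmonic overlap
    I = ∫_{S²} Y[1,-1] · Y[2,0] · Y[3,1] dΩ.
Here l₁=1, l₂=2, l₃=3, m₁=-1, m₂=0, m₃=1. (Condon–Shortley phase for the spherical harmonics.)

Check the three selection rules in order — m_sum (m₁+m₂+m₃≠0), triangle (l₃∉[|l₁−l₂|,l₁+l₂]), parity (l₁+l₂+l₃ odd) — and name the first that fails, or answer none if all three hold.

none

m₁+m₂+m₃ = -1 + 0 + 1 = 0  ✓
triangle: |1−2|=1 ≤ l₃=3 ≤ 1+2=3  ✓
parity: l₁+l₂+l₃ = 6 is even  ✓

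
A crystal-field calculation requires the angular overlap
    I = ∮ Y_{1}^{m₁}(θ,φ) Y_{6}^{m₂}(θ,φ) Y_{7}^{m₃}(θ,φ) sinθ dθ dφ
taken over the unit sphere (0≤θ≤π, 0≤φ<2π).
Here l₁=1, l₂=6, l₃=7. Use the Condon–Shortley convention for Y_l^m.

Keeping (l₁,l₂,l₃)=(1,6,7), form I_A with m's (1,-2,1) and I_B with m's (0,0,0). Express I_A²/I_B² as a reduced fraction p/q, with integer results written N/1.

15/49

l's match ⇒ only the (l;m) 3-j factors differ between A and B.
A: triangle coeff Δ(1,6,7) = 1/1365; Σ_t [0,0]: t=0:+1/1935360 = 1/1935360; (3j)²=1/91 [(1 6 7; 1 -2 1)], sign=+1
B: triangle coeff Δ(1,6,7) = 1/1365; Σ_t [0,0]: t=0:+1/518400 = 1/518400; (3j)²=7/195 [(1 6 7; 0 0 0)], sign=-1
I_A²/I_B² = (1/91)/(7/195) = 15/49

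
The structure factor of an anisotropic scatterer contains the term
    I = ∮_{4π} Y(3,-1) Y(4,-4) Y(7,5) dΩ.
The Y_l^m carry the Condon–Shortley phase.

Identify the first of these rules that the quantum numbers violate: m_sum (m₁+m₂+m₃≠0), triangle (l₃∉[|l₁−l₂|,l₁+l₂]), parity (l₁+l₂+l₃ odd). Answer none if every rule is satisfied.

Σmᵢ = 0  ✓
l₃∈[|l₁−l₂|,l₁+l₂]=[1,7], have l₃=7  ✓
Σlᵢ = 14 ⇒ even  ✓

none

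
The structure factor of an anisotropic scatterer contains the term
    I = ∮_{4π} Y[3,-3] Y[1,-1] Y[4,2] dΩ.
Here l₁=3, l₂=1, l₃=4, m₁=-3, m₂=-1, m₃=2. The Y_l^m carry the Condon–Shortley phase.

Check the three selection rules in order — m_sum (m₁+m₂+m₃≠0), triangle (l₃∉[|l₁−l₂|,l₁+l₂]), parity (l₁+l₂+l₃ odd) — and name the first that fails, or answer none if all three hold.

m₁+m₂+m₃ = -3 − 1 + 2 = -2  ✗
triangle: |3−1|=2 ≤ l₃=4 ≤ 3+1=4
parity: l₁+l₂+l₃ = 8 is even

m_sum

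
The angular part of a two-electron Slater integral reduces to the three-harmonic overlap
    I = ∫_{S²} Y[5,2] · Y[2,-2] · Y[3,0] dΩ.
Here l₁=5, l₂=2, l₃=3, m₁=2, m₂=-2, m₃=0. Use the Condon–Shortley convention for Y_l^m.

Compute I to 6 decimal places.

0.141758

m-sum 0 ✓  L=10 even ✓  3≤3≤7 ✓
Π(2lᵢ+1) = 11×5×7 = 385
triangle coeff Δ(5,2,3) = 1/2310
Σ_t [2,2]: t=2:+1/144 = 1/144
(3j)²=10/231 [(5 2 3; 0 0 0)], sign=-1
Σ_t [0,0]: t=0:+1/864 = 1/864
(3j)²=1/66 [(5 2 3; 2 -2 0)], sign=-1
⇒ 4πI² = 25/99
I = (+1)√(25/99/(4π)) = 0.14175797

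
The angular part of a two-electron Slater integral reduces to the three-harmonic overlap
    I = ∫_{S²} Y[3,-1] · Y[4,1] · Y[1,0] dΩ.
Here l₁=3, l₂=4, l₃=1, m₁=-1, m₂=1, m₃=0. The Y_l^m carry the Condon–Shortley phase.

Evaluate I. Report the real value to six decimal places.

-0.238414

Rules hold: Σm=0, L=8 even, 1≤1≤7.
N = 7·9·3 = 189
Δ = 6!·0!·2!/9! = 1/252
Racah Σ t=3..3: t=3:−1/36 = -1/36
⇒ 3j(3 4 1; 0 0 0)² = 4/63, sgn +1
Racah Σ t=4..4: t=4:+1/48 = 1/48
⇒ 3j(3 4 1; -1 1 0)² = 5/84, sgn -1
4πI² = N·(3j₀)²·(3jₘ)² = 5/7
I = -1·√(0.714286/4π) = -0.23841361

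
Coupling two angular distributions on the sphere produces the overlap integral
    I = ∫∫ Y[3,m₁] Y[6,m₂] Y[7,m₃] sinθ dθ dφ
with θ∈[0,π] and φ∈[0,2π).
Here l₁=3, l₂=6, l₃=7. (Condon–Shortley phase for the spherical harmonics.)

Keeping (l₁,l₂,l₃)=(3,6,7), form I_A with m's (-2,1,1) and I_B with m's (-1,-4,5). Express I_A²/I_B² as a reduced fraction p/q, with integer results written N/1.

24010/9251

Shared (l₁,l₂,l₃)=(3,6,7): N and (l;000)² cancel in I_A²/I_B².
A: Δ = 2!·4!·10!/17! = 1/2042040; Racah Σ t=1..2: t=1:−1/414720 t=2:+1/172800 = 7/2073600; ⇒ 3j(3 6 7; -2 1 1)² = 343/29172, sgn +1
B: Δ = 2!·4!·10!/17! = 1/2042040; Racah Σ t=0..2: t=0:+1/3870720 t=1:−1/2177280 t=2:+1/29030400 = -29/174182400; ⇒ 3j(3 6 7; -1 -4 5)² = 841/185640, sgn -1
I_A²/I_B² = (343/29172)/(841/185640) = 24010/9251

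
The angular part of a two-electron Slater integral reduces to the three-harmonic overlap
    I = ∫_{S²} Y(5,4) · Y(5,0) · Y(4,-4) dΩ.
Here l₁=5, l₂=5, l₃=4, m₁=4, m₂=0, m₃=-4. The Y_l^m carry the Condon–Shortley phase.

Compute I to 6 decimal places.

Rules hold: Σm=0, L=14 even, 0≤4≤10.
N = 11·11·9 = 1089
Δ = 6!·4!·4!/15! = 1/3153150
Racah Σ t=1..5: t=1:−1/69120 t=2:+1/1728 t=3:−1/576 t=4:+1/1728 t=5:−1/69120 = -7/11520
⇒ 3j(5 5 4; 0 0 0)² = 2/143, sgn -1
Racah Σ t=1..1: t=1:−1/69120 = -1/69120
⇒ 3j(5 5 4; 4 0 -4)² = 2/143, sgn -1
4πI² = N·(3j₀)²·(3jₘ)² = 36/169
I = +1·√(0.213018/4π) = 0.13019760

0.130198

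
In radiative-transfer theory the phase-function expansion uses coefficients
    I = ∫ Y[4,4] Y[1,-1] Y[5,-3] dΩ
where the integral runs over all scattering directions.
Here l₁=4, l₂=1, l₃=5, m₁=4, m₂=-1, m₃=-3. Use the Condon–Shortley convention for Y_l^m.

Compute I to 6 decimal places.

Rules hold: Σm=0, L=10 even, 3≤5≤5.
N = 9·3·11 = 297
Δ = 0!·8!·2!/11! = 1/495
Racah Σ t=0..0: t=0:+1/576 = 1/576
⇒ 3j(4 1 5; 0 0 0)² = 5/99, sgn -1
Racah Σ t=0..0: t=0:+1/80640 = 1/80640
⇒ 3j(4 1 5; 4 -1 -3)² = 1/495, sgn +1
4πI² = N·(3j₀)²·(3jₘ)² = 1/33
I = -1·√(0.030303/4π) = -0.04910640

-0.049106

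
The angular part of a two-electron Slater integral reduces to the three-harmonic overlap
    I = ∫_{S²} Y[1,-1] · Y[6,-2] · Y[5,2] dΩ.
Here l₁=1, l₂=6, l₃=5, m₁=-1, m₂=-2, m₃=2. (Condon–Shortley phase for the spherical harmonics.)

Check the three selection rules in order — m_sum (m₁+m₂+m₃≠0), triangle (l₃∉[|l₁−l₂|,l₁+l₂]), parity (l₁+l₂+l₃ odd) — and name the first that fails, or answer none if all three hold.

m₁+m₂+m₃ = -1 − 2 + 2 = -1  ✗
triangle: |1−6|=5 ≤ l₃=5 ≤ 1+6=7
parity: l₁+l₂+l₃ = 12 is even

m_sum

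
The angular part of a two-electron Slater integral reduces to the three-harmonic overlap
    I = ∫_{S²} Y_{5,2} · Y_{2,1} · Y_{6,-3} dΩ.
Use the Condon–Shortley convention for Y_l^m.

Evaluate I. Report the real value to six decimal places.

L=13 odd ⇒ parity kills the (l;000) factor ⇒ I = 0

0.000000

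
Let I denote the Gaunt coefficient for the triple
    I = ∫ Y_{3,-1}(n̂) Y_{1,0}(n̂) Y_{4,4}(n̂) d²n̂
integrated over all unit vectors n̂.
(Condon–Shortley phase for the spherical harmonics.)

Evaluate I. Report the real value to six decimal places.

Σmᵢ = 3 ≠ 0, so the φ-integral vanishes; I = 0

0.000000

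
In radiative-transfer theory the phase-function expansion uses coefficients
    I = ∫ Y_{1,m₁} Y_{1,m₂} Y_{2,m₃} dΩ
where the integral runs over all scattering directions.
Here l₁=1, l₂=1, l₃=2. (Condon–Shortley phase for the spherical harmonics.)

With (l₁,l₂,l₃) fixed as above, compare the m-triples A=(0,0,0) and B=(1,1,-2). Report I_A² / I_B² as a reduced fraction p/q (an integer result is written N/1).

2/3

l's match ⇒ only the (l;m) 3-j factors differ between A and B.
A: triangle coeff Δ(1,1,2) = 1/30; Σ_t [0,0]: t=0:+1/1 = 1/1; (3j)²=2/15 [(1 1 2; 0 0 0)], sign=+1
B: triangle coeff Δ(1,1,2) = 1/30; Σ_t [0,0]: t=0:+1/4 = 1/4; (3j)²=1/5 [(1 1 2; 1 1 -2)], sign=+1
I_A²/I_B² = (2/15)/(1/5) = 2/3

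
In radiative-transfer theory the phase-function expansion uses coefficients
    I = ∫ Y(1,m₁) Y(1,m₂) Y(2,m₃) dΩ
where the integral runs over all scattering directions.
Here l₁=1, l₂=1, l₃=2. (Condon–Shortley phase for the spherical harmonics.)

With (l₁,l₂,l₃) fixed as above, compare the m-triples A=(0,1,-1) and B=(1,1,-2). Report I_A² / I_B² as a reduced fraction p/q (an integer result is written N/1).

Shared (l₁,l₂,l₃)=(1,1,2): N and (l;000)² cancel in I_A²/I_B².
A: Δ = 0!·2!·2!/5! = 1/30; Racah Σ t=0..0: t=0:+1/2 = 1/2; ⇒ 3j(1 1 2; 0 1 -1)² = 1/10, sgn -1
B: Δ = 0!·2!·2!/5! = 1/30; Racah Σ t=0..0: t=0:+1/4 = 1/4; ⇒ 3j(1 1 2; 1 1 -2)² = 1/5, sgn +1
I_A²/I_B² = (1/10)/(1/5) = 1/2

1/2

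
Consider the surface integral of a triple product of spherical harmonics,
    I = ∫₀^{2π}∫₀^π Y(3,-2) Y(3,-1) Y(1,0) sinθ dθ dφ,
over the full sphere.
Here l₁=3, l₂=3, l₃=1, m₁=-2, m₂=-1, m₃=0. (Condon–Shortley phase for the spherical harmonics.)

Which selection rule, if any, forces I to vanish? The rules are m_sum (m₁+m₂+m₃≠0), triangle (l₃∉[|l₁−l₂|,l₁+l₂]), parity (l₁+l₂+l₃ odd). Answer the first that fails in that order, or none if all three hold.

Σmᵢ = -3  ✗
l₃∈[|l₁−l₂|,l₁+l₂]=[0,6], have l₃=1
Σlᵢ = 7 ⇒ odd

m_sum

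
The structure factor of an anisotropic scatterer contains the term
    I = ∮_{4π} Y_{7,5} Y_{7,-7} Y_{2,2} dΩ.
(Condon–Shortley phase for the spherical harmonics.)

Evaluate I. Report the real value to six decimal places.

Rules hold: Σm=0, L=16 even, 0≤2≤14.
N = 15·15·5 = 1125
Δ = 12!·2!·2!/17! = 1/185640
Racah Σ t=5..7: t=5:−1/2419200 t=6:+1/518400 t=7:−1/2419200 = 1/907200
⇒ 3j(7 7 2; 0 0 0)² = 56/3315, sgn +1
Racah Σ t=0..0: t=0:+1/1916006400 = 1/1916006400
⇒ 3j(7 7 2; 5 -7 2)² = 1/340, sgn +1
4πI² = N·(3j₀)²·(3jₘ)² = 210/3757
I = +1·√(0.0558957/4π) = 0.06669359

0.066694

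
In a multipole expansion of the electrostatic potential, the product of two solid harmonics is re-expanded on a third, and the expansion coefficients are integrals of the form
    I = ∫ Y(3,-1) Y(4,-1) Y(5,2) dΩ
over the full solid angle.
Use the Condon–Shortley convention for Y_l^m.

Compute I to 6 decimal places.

m-sum 0 ✓  L=12 even ✓  1≤5≤7 ✓
Π(2lᵢ+1) = 7×9×11 = 693
triangle coeff Δ(3,4,5) = 1/180180
Σ_t [0,2]: t=0:+1/576 t=1:−1/144 t=2:+1/576 = -1/288
(3j)²=20/1001 [(3 4 5; 0 0 0)], sign=+1
Σ_t [0,2]: t=0:+1/1728 t=1:−1/288 t=2:+1/960 = -1/540
(3j)²=128/6435 [(3 4 5; -1 -1 2)], sign=+1
⇒ 4πI² = 512/1859
I = (+1)√(512/1859/(4π)) = 0.14804384

0.148044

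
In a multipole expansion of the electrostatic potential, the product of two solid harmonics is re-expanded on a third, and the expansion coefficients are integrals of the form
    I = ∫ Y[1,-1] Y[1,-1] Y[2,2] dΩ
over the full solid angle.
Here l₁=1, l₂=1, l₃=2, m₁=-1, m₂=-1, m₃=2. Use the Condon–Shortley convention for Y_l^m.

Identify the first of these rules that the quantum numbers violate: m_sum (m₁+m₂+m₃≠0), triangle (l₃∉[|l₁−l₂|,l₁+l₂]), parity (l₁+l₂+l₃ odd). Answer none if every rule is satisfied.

azimuthal sum: -1 − 1 + 2 = 0  ✓
0 ≤ 2 ≤ 2 (triangle on l)  ✓
L = 1 + 1 + 2 = 4 (even)  ✓

none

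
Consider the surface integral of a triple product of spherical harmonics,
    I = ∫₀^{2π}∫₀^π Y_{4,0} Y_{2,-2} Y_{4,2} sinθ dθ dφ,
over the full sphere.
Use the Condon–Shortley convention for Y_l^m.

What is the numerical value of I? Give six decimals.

-0.190365

Checks pass: Σm=0; 10 even; l₃=4∈[2,6].
(2·4+1)(2·2+1)(2·4+1) = 405
Δ: 2! 6! 2! / 11! → 1/13860
sum: t=0:+1/192 t=1:−1/36 t=2:+1/192 = -5/288
3j²(4 2 4; 0 0 0) = Δ·Π!·Σ² = 20/693  (sign -1)
sum: t=0:+1/192 = 1/192
3j²(4 2 4; 0 -2 2) = Δ·Π!·Σ² = 3/77  (sign +1)
combine: 4πI² = 405·20/693·3/77 = 2700/5929
take √, sign -1: I = -0.19036462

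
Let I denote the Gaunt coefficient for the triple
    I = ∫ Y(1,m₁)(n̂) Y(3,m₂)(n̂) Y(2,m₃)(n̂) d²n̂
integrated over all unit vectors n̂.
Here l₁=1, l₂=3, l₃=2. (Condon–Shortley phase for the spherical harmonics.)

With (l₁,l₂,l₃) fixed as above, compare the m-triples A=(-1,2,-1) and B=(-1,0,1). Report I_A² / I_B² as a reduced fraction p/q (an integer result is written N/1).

l's match ⇒ only the (l;m) 3-j factors differ between A and B.
A: triangle coeff Δ(1,3,2) = 1/105; Σ_t [2,2]: t=2:+1/12 = 1/12; (3j)²=2/21 [(1 3 2; -1 2 -1)], sign=-1
B: triangle coeff Δ(1,3,2) = 1/105; Σ_t [2,2]: t=2:+1/12 = 1/12; (3j)²=1/35 [(1 3 2; -1 0 1)], sign=-1
I_A²/I_B² = (2/21)/(1/35) = 10/3

10/3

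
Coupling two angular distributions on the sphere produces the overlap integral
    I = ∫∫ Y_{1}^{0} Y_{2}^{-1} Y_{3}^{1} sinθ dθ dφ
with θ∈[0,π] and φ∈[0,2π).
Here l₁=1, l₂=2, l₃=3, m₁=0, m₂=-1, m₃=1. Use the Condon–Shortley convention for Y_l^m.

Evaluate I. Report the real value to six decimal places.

-0.233597

m-sum 0 ✓  L=6 even ✓  1≤3≤3 ✓
Π(2lᵢ+1) = 3×5×7 = 105
triangle coeff Δ(1,2,3) = 1/105
Σ_t [0,0]: t=0:+1/4 = 1/4
(3j)²=3/35 [(1 2 3; 0 0 0)], sign=-1
Σ_t [0,0]: t=0:+1/6 = 1/6
(3j)²=8/105 [(1 2 3; 0 -1 1)], sign=+1
⇒ 4πI² = 24/35
I = (-1)√(24/35/(4π)) = -0.23359668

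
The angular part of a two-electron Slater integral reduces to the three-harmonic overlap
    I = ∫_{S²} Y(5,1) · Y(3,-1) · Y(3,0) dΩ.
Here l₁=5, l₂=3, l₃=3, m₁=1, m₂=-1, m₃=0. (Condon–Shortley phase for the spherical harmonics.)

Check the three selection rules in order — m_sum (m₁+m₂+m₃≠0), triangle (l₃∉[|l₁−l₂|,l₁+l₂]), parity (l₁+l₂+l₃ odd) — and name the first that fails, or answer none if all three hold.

parity

m₁+m₂+m₃ = 1 − 1 + 0 = 0  ✓
triangle: |5−3|=2 ≤ l₃=3 ≤ 5+3=8  ✓
parity: l₁+l₂+l₃ = 11 is odd  ✗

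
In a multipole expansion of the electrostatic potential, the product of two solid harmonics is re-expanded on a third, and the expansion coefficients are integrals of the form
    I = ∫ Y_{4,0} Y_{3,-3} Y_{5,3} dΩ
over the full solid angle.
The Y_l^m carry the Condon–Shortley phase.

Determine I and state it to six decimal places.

Rules hold: Σm=0, L=12 even, 1≤5≤7.
N = 9·7·11 = 693
Δ = 2!·6!·4!/13! = 1/180180
Racah Σ t=0..2: t=0:+1/576 t=1:−1/144 t=2:+1/576 = -1/288
⇒ 3j(4 3 5; 0 0 0)² = 20/1001, sgn +1
Racah Σ t=0..0: t=0:+1/2304 = 1/2304
⇒ 3j(4 3 5; 0 -3 3)² = 5/143, sgn +1
4πI² = N·(3j₀)²·(3jₘ)² = 900/1859
I = +1·√(0.484131/4π) = 0.19628026

0.196280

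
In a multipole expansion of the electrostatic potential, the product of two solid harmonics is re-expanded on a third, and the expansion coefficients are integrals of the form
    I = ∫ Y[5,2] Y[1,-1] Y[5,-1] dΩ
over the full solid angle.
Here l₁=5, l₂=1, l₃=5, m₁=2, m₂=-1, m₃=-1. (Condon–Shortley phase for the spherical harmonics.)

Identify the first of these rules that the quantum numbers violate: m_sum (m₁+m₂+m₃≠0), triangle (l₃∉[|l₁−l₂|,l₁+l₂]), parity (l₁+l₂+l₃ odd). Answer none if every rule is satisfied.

m₁+m₂+m₃ = 2 − 1 − 1 = 0  ✓
triangle: |5−1|=4 ≤ l₃=5 ≤ 5+1=6  ✓
parity: l₁+l₂+l₃ = 11 is odd  ✗

parity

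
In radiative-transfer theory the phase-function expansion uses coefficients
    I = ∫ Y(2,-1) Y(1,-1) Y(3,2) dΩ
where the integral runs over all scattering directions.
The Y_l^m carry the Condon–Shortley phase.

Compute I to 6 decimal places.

0.261169

m-sum 0 ✓  L=6 even ✓  1≤3≤3 ✓
Π(2lᵢ+1) = 5×3×7 = 105
triangle coeff Δ(2,1,3) = 1/105
Σ_t [0,0]: t=0:+1/4 = 1/4
(3j)²=3/35 [(2 1 3; 0 0 0)], sign=-1
Σ_t [0,0]: t=0:+1/12 = 1/12
(3j)²=2/21 [(2 1 3; -1 -1 2)], sign=-1
⇒ 4πI² = 6/7
I = (+1)√(6/7/(4π)) = 0.26116903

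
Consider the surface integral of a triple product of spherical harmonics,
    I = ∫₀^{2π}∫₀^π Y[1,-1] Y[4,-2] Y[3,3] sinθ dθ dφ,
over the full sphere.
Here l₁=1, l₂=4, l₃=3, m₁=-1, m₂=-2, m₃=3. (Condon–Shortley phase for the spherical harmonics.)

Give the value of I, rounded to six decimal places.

m-sum 0 ✓  L=8 even ✓  3≤3≤5 ✓
Π(2lᵢ+1) = 3×9×7 = 189
triangle coeff Δ(1,4,3) = 1/252
Σ_t [1,1]: t=1:−1/36 = -1/36
(3j)²=4/63 [(1 4 3; 0 0 0)], sign=+1
Σ_t [2,2]: t=2:+1/1440 = 1/1440
(3j)²=1/252 [(1 4 3; -1 -2 3)], sign=+1
⇒ 4πI² = 1/21
I = (+1)√(1/21/(4π)) = 0.06155813

0.061558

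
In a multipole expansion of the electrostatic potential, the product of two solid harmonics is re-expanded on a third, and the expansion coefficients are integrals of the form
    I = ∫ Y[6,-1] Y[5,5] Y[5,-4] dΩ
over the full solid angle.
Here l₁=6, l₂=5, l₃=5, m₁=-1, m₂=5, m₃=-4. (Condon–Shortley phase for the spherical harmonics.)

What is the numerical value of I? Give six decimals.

-0.094319

Rules hold: Σm=0, L=16 even, 1≤5≤11.
N = 13·11·11 = 1573
Δ = 6!·6!·4!/17! = 1/28588560
Racah Σ t=1..5: t=1:−1/345600 t=2:+1/13824 t=3:−1/5184 t=4:+1/13824 t=5:−1/345600 = -7/129600
⇒ 3j(6 5 5; 0 0 0)² = 80/7293, sgn +1
Racah Σ t=6..6: t=6:+1/2073600 = 1/2073600
⇒ 3j(6 5 5; -1 5 -4)² = 63/9724, sgn -1
4πI² = N·(3j₀)²·(3jₘ)² = 420/3757
I = -1·√(0.111791/4π) = -0.09431898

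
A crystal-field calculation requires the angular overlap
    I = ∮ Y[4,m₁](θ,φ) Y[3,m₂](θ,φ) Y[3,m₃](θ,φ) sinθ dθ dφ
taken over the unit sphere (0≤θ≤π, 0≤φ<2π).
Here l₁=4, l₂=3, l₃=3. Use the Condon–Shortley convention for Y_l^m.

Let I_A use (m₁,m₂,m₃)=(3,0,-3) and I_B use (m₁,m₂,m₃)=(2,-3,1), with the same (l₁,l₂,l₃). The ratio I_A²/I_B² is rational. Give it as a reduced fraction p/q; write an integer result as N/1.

7/6

Shared (l₁,l₂,l₃)=(4,3,3): N and (l;000)² cancel in I_A²/I_B².
A: Δ = 4!·4!·2!/11! = 1/34650; Racah Σ t=1..1: t=1:−1/288 = -1/288; ⇒ 3j(4 3 3; 3 0 -3)² = 1/22, sgn -1
B: Δ = 4!·4!·2!/11! = 1/34650; Racah Σ t=0..0: t=0:+1/192 = 1/192; ⇒ 3j(4 3 3; 2 -3 1)² = 3/77, sgn +1
I_A²/I_B² = (1/22)/(3/77) = 7/6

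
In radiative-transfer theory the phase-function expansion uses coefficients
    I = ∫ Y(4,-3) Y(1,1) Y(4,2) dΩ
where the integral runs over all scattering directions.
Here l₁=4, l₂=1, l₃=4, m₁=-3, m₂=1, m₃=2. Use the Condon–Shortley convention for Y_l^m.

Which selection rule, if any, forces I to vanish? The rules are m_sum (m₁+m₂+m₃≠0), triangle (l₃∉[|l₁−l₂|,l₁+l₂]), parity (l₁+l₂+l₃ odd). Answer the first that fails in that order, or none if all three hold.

parity

m₁+m₂+m₃ = -3 + 1 + 2 = 0  ✓
triangle: |4−1|=3 ≤ l₃=4 ≤ 4+1=5  ✓
parity: l₁+l₂+l₃ = 9 is odd  ✗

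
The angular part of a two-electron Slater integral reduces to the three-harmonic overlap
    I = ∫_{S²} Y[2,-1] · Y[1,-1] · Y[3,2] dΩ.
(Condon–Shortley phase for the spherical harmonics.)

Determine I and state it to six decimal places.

0.261169

Checks pass: Σm=0; 6 even; l₃=3∈[1,3].
(2·2+1)(2·1+1)(2·3+1) = 105
Δ: 0! 4! 2! / 7! → 1/105
sum: t=0:+1/4 = 1/4
3j²(2 1 3; 0 0 0) = Δ·Π!·Σ² = 3/35  (sign -1)
sum: t=0:+1/12 = 1/12
3j²(2 1 3; -1 -1 2) = Δ·Π!·Σ² = 2/21  (sign -1)
combine: 4πI² = 105·3/35·2/21 = 6/7
take √, sign +1: I = 0.26116903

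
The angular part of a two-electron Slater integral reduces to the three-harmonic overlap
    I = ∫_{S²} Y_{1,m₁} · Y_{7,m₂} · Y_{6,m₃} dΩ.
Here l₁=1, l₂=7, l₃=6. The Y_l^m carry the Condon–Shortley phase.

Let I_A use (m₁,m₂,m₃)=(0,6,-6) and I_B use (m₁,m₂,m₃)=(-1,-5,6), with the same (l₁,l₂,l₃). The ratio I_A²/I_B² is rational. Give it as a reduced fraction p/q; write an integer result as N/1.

13/1

l's match ⇒ only the (l;m) 3-j factors differ between A and B.
A: triangle coeff Δ(1,7,6) = 1/1365; Σ_t [1,1]: t=1:−1/479001600 = -1/479001600; (3j)²=1/105 [(1 7 6; 0 6 -6)], sign=-1
B: triangle coeff Δ(1,7,6) = 1/1365; Σ_t [2,2]: t=2:+1/958003200 = 1/958003200; (3j)²=1/1365 [(1 7 6; -1 -5 6)], sign=+1
I_A²/I_B² = (1/105)/(1/1365) = 13/1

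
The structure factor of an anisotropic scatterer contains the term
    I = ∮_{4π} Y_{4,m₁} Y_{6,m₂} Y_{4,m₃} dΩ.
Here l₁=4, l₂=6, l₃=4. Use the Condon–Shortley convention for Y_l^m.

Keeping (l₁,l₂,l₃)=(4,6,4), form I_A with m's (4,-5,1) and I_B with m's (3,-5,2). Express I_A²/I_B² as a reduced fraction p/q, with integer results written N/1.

Same 4,6,4: normalisation and zero-m 3j drop out of the ratio.
A: Δ: 6! 2! 6! / 15! → 1/1261260; sum: t=0:+1/172800 = 1/172800; 3j²(4 6 4; 4 -5 1) = Δ·Π!·Σ² = 2/65  (sign -1)
B: Δ: 6! 2! 6! / 15! → 1/1261260; sum: t=0:+1/86400 t=1:−1/172800 = 1/172800; 3j²(4 6 4; 3 -5 2) = Δ·Π!·Σ² = 1/130  (sign +1)
I_A²/I_B² = (2/65)/(1/130) = 4/1

4/1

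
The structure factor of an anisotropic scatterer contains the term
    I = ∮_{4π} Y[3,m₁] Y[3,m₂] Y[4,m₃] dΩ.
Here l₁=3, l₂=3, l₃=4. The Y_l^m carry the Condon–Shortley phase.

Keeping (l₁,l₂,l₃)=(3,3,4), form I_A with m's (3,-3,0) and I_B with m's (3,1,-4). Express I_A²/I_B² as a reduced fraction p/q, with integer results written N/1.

3/14

Shared (l₁,l₂,l₃)=(3,3,4): N and (l;000)² cancel in I_A²/I_B².
A: Δ = 2!·4!·4!/11! = 1/34650; Racah Σ t=0..0: t=0:+1/1152 = 1/1152; ⇒ 3j(3 3 4; 3 -3 0)² = 1/154, sgn +1
B: Δ = 2!·4!·4!/11! = 1/34650; Racah Σ t=0..0: t=0:+1/1152 = 1/1152; ⇒ 3j(3 3 4; 3 1 -4)² = 1/33, sgn +1
I_A²/I_B² = (1/154)/(1/33) = 3/14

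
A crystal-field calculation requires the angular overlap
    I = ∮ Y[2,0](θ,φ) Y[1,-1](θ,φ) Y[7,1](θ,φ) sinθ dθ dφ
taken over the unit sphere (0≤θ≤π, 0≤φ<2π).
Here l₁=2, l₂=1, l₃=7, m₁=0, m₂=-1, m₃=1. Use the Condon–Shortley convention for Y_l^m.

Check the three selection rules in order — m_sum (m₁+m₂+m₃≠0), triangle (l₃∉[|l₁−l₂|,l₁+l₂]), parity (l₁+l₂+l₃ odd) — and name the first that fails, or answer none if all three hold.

triangle

azimuthal sum: 0 − 1 + 1 = 0  ✓
1 ≤ 7 ≤ 3 (triangle on l)  ✗
L = 2 + 1 + 7 = 10 (even)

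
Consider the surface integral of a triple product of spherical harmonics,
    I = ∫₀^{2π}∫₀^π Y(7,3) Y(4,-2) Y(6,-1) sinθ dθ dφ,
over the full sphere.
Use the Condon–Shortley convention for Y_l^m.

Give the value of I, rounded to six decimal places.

L=17 odd ⇒ parity kills the (l;000) factor ⇒ I = 0

0.000000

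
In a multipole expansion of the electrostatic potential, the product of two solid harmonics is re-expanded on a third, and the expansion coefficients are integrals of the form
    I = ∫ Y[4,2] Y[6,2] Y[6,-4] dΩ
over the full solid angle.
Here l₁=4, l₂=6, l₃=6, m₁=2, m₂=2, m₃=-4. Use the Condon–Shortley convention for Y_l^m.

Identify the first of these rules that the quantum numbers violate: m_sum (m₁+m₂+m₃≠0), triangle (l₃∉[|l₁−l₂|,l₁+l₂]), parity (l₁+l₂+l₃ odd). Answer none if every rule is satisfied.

azimuthal sum: 2 + 2 − 4 = 0  ✓
2 ≤ 6 ≤ 10 (triangle on l)  ✓
L = 4 + 6 + 6 = 16 (even)  ✓

none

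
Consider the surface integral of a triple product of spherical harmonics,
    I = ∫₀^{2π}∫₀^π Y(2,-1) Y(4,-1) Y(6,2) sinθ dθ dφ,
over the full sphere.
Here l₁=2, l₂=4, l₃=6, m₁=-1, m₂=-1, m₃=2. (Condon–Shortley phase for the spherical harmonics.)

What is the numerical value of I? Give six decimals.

0.238034

m-sum 0 ✓  L=12 even ✓  2≤6≤6 ✓
Π(2lᵢ+1) = 5×9×13 = 585
triangle coeff Δ(2,4,6) = 1/6435
Σ_t [0,0]: t=0:+1/2304 = 1/2304
(3j)²=5/143 [(2 4 6; 0 0 0)], sign=+1
Σ_t [0,0]: t=0:+1/4320 = 1/4320
(3j)²=224/6435 [(2 4 6; -1 -1 2)], sign=+1
⇒ 4πI² = 1120/1573
I = (+1)√(1120/1573/(4π)) = 0.23803440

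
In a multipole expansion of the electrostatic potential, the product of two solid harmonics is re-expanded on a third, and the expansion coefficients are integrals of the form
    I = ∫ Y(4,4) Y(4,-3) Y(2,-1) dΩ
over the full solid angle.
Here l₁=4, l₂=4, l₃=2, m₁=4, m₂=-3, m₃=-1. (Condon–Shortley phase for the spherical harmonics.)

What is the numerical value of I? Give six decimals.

Rules hold: Σm=0, L=10 even, 0≤2≤8.
N = 9·9·5 = 405
Δ = 6!·2!·2!/11! = 1/13860
Racah Σ t=2..4: t=2:+1/192 t=3:−1/36 t=4:+1/192 = -5/288
⇒ 3j(4 4 2; 0 0 0)² = 20/693, sgn -1
Racah Σ t=0..0: t=0:+1/1440 = 1/1440
⇒ 3j(4 4 2; 4 -3 -1)² = 7/165, sgn -1
4πI² = N·(3j₀)²·(3jₘ)² = 60/121
I = +1·√(0.495868/4π) = 0.19864517

0.198645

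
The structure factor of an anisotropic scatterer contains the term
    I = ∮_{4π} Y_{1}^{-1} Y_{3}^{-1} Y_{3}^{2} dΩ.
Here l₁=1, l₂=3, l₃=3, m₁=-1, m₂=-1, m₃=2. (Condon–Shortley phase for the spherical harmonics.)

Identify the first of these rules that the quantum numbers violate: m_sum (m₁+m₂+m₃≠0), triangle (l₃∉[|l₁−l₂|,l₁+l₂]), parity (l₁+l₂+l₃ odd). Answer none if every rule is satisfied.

azimuthal sum: -1 − 1 + 2 = 0  ✓
2 ≤ 3 ≤ 4 (triangle on l)  ✓
L = 1 + 3 + 3 = 7 (odd)  ✗

parity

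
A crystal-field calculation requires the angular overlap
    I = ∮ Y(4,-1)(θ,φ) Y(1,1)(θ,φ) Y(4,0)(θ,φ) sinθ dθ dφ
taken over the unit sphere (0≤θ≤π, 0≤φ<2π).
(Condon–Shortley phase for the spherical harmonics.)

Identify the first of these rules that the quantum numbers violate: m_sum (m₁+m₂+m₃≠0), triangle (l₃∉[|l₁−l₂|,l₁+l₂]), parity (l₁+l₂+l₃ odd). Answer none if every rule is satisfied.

azimuthal sum: -1 + 1 + 0 = 0  ✓
3 ≤ 4 ≤ 5 (triangle on l)  ✓
L = 4 + 1 + 4 = 9 (odd)  ✗

parity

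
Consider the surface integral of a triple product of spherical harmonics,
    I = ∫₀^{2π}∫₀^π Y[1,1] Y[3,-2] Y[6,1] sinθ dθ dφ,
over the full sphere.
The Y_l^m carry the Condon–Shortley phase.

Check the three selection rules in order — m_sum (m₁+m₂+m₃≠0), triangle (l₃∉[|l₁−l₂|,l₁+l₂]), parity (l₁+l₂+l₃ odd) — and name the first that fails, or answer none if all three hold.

azimuthal sum: 1 − 2 + 1 = 0  ✓
2 ≤ 6 ≤ 4 (triangle on l)  ✗
L = 1 + 3 + 6 = 10 (even)

triangle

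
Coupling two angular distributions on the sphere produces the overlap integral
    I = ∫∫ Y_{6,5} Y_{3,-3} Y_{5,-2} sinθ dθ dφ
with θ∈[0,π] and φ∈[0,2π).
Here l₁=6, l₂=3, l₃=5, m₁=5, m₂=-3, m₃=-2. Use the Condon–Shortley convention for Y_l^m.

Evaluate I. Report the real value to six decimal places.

0.169016

Rules hold: Σm=0, L=14 even, 3≤5≤9.
N = 13·7·11 = 1001
Δ = 4!·8!·2!/15! = 1/675675
Racah Σ t=1..3: t=1:−1/8640 t=2:+1/2304 t=3:−1/8640 = 7/34560
⇒ 3j(6 3 5; 0 0 0)² = 7/429, sgn -1
Racah Σ t=0..0: t=0:+1/241920 = 1/241920
⇒ 3j(6 3 5; 5 -3 -2)² = 2/91, sgn -1
4πI² = N·(3j₀)²·(3jₘ)² = 14/39
I = +1·√(0.358974/4π) = 0.16901560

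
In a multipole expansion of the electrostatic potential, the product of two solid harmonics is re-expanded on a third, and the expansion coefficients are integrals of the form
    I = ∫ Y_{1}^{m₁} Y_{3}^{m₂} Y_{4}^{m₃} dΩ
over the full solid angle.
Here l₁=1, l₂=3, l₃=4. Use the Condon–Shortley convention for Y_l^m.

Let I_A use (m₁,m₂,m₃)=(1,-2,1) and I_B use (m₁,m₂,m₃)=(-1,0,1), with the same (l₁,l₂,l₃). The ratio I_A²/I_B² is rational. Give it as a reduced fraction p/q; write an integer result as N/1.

3/10

Same 1,3,4: normalisation and zero-m 3j drop out of the ratio.
A: Δ: 0! 2! 6! / 9! → 1/252; sum: t=0:+1/240 = 1/240; 3j²(1 3 4; 1 -2 1) = Δ·Π!·Σ² = 1/84  (sign -1)
B: Δ: 0! 2! 6! / 9! → 1/252; sum: t=0:+1/72 = 1/72; 3j²(1 3 4; -1 0 1) = Δ·Π!·Σ² = 5/126  (sign -1)
I_A²/I_B² = (1/84)/(5/126) = 3/10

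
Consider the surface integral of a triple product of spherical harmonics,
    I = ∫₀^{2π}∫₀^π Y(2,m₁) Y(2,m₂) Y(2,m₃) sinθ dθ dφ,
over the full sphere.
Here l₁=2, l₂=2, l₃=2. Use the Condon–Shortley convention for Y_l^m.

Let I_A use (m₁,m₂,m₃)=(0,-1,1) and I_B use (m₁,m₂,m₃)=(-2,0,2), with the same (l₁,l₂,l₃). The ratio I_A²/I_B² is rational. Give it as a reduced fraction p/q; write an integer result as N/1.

1/4

l's match ⇒ only the (l;m) 3-j factors differ between A and B.
A: triangle coeff Δ(2,2,2) = 1/630; Σ_t [0,1]: t=0:+1/4 t=1:−1/2 = -1/4; (3j)²=1/70 [(2 2 2; 0 -1 1)], sign=+1
B: triangle coeff Δ(2,2,2) = 1/630; Σ_t [2,2]: t=2:+1/8 = 1/8; (3j)²=2/35 [(2 2 2; -2 0 2)], sign=+1
I_A²/I_B² = (1/70)/(2/35) = 1/4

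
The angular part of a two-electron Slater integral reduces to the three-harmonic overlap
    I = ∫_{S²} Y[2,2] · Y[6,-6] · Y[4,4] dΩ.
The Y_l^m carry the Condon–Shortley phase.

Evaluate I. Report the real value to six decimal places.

m-sum 0 ✓  L=12 even ✓  4≤4≤8 ✓
Π(2lᵢ+1) = 5×13×9 = 585
triangle coeff Δ(2,6,4) = 1/6435
Σ_t [2,2]: t=2:+1/2304 = 1/2304
(3j)²=5/143 [(2 6 4; 0 0 0)], sign=+1
Σ_t [0,0]: t=0:+1/967680 = 1/967680
(3j)²=1/13 [(2 6 4; 2 -6 4)], sign=+1
⇒ 4πI² = 225/143
I = (+1)√(225/143/(4π)) = 0.35384927

0.353849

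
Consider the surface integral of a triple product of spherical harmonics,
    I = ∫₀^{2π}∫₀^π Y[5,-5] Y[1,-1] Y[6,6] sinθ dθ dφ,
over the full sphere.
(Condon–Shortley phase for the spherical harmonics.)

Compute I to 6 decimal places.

Checks pass: Σm=0; 12 even; l₃=6∈[4,6].
(2·5+1)(2·1+1)(2·6+1) = 429
Δ: 0! 10! 2! / 13! → 1/858
sum: t=0:+1/14400 = 1/14400
3j²(5 1 6; 0 0 0) = Δ·Π!·Σ² = 6/143  (sign +1)
sum: t=0:+1/7257600 = 1/7257600
3j²(5 1 6; -5 -1 6) = Δ·Π!·Σ² = 1/13  (sign +1)
combine: 4πI² = 429·6/143·1/13 = 18/13
take √, sign +1: I = 0.33194004

0.331940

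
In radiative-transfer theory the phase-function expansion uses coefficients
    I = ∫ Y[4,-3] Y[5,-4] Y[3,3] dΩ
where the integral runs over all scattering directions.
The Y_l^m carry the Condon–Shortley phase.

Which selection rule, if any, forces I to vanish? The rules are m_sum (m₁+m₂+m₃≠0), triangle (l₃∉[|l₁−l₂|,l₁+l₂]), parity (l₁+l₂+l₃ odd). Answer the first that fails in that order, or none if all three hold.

m_sum

azimuthal sum: -3 − 4 + 3 = -4  ✗
1 ≤ 3 ≤ 9 (triangle on l)
L = 4 + 5 + 3 = 12 (even)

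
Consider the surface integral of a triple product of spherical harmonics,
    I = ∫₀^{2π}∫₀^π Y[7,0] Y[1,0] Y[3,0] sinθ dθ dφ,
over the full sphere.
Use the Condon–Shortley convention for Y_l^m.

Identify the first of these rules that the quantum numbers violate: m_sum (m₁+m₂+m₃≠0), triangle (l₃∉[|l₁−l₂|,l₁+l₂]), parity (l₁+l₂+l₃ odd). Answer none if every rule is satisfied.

azimuthal sum: 0 + 0 + 0 = 0  ✓
6 ≤ 3 ≤ 8 (triangle on l)  ✗
L = 7 + 1 + 3 = 11 (odd)

triangle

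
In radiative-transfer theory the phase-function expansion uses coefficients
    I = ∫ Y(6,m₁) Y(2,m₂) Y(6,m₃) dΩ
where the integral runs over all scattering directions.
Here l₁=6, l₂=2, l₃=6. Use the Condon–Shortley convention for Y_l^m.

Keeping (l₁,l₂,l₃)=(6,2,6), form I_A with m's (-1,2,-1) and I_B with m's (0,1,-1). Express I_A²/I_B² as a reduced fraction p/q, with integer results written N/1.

l's match ⇒ only the (l;m) 3-j factors differ between A and B.
A: triangle coeff Δ(6,2,6) = 1/90090; Σ_t [2,2]: t=2:+1/57600 = 1/57600; (3j)²=21/715 [(6 2 6; -1 2 -1)], sign=-1
B: triangle coeff Δ(6,2,6) = 1/90090; Σ_t [1,2]: t=1:−1/28800 t=2:+1/34560 = -1/172800; (3j)²=1/1430 [(6 2 6; 0 1 -1)], sign=+1
I_A²/I_B² = (21/715)/(1/1430) = 42/1

42/1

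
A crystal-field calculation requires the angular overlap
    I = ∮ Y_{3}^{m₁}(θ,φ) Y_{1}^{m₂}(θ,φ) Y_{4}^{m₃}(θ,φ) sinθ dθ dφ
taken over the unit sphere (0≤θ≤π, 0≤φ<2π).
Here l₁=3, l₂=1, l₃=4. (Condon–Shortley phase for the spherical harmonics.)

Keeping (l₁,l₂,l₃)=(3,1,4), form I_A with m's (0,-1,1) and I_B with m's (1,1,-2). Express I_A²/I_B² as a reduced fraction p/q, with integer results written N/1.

l's match ⇒ only the (l;m) 3-j factors differ between A and B.
A: triangle coeff Δ(3,1,4) = 1/252; Σ_t [0,0]: t=0:+1/72 = 1/72; (3j)²=5/126 [(3 1 4; 0 -1 1)], sign=-1
B: triangle coeff Δ(3,1,4) = 1/252; Σ_t [0,0]: t=0:+1/96 = 1/96; (3j)²=5/84 [(3 1 4; 1 1 -2)], sign=+1
I_A²/I_B² = (5/126)/(5/84) = 2/3

2/3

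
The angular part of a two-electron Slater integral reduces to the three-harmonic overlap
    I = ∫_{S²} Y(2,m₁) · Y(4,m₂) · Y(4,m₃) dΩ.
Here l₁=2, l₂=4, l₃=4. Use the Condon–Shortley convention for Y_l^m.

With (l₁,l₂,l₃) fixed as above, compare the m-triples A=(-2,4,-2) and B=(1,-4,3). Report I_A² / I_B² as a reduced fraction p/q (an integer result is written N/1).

Shared (l₁,l₂,l₃)=(2,4,4): N and (l;000)² cancel in I_A²/I_B².
A: Δ = 2!·2!·6!/11! = 1/13860; Racah Σ t=2..2: t=2:+1/2880 = 1/2880; ⇒ 3j(2 4 4; -2 4 -2)² = 2/165, sgn +1
B: Δ = 2!·2!·6!/11! = 1/13860; Racah Σ t=0..0: t=0:+1/1440 = 1/1440; ⇒ 3j(2 4 4; 1 -4 3)² = 7/165, sgn -1
I_A²/I_B² = (2/165)/(7/165) = 2/7

2/7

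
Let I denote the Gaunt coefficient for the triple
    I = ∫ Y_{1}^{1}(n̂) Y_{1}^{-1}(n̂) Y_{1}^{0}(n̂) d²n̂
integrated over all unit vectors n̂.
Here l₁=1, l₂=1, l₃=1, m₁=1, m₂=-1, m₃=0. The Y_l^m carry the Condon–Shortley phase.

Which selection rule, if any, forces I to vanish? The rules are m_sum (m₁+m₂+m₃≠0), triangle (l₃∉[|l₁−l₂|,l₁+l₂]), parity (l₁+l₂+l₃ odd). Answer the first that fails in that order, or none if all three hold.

parity

m₁+m₂+m₃ = 1 − 1 + 0 = 0  ✓
triangle: |1−1|=0 ≤ l₃=1 ≤ 1+1=2  ✓
parity: l₁+l₂+l₃ = 3 is odd  ✗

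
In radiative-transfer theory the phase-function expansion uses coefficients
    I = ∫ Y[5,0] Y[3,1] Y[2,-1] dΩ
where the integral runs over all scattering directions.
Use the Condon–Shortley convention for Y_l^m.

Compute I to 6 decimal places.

0.169433

m-sum 0 ✓  L=10 even ✓  2≤2≤8 ✓
Π(2lᵢ+1) = 11×7×5 = 385
triangle coeff Δ(5,3,2) = 1/2310
Σ_t [3,3]: t=3:−1/144 = -1/144
(3j)²=10/231 [(5 3 2; 0 0 0)], sign=-1
Σ_t [4,4]: t=4:+1/288 = 1/288
(3j)²=5/231 [(5 3 2; 0 1 -1)], sign=-1
⇒ 4πI² = 250/693
I = (+1)√(250/693/(4π)) = 0.16943318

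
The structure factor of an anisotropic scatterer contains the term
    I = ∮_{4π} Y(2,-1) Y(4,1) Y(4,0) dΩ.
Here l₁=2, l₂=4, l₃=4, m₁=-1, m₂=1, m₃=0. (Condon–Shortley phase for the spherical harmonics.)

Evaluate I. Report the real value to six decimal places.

-0.044869

Rules hold: Σm=0, L=10 even, 2≤4≤6.
N = 5·9·9 = 405
Δ = 2!·2!·6!/11! = 1/13860
Racah Σ t=0..2: t=0:+1/192 t=1:−1/36 t=2:+1/192 = -5/288
⇒ 3j(2 4 4; 0 0 0)² = 20/693, sgn -1
Racah Σ t=1..2: t=1:−1/96 t=2:+1/72 = 1/288
⇒ 3j(2 4 4; -1 1 0)² = 1/462, sgn +1
4πI² = N·(3j₀)²·(3jₘ)² = 150/5929
I = -1·√(0.0252994/4π) = -0.04486937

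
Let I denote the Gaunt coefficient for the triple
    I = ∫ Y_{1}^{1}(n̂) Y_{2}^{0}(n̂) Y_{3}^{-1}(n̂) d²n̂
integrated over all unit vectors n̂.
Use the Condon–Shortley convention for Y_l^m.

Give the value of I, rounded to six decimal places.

-0.202301

Rules hold: Σm=0, L=6 even, 1≤3≤3.
N = 3·5·7 = 105
Δ = 0!·2!·4!/7! = 1/105
Racah Σ t=0..0: t=0:+1/4 = 1/4
⇒ 3j(1 2 3; 0 0 0)² = 3/35, sgn -1
Racah Σ t=0..0: t=0:+1/8 = 1/8
⇒ 3j(1 2 3; 1 0 -1)² = 2/35, sgn +1
4πI² = N·(3j₀)²·(3jₘ)² = 18/35
I = -1·√(0.514286/4π) = -0.20230066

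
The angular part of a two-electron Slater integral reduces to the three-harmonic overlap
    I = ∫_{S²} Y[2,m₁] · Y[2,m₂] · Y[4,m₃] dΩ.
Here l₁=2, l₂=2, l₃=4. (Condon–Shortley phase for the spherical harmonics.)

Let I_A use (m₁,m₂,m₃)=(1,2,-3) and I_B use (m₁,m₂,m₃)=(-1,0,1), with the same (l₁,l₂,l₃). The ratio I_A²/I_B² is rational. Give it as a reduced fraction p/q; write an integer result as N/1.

7/6

l's match ⇒ only the (l;m) 3-j factors differ between A and B.
A: triangle coeff Δ(2,2,4) = 1/630; Σ_t [0,0]: t=0:+1/144 = 1/144; (3j)²=1/18 [(2 2 4; 1 2 -3)], sign=-1
B: triangle coeff Δ(2,2,4) = 1/630; Σ_t [0,0]: t=0:+1/24 = 1/24; (3j)²=1/21 [(2 2 4; -1 0 1)], sign=-1
I_A²/I_B² = (1/18)/(1/21) = 7/6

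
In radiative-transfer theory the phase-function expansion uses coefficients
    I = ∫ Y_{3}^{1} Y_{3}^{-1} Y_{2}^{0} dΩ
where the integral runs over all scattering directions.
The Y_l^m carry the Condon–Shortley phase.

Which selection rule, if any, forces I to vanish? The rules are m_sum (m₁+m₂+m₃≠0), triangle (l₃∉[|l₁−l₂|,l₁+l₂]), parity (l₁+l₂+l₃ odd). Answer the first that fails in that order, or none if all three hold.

m₁+m₂+m₃ = 1 − 1 + 0 = 0  ✓
triangle: |3−3|=0 ≤ l₃=2 ≤ 3+3=6  ✓
parity: l₁+l₂+l₃ = 8 is even  ✓

none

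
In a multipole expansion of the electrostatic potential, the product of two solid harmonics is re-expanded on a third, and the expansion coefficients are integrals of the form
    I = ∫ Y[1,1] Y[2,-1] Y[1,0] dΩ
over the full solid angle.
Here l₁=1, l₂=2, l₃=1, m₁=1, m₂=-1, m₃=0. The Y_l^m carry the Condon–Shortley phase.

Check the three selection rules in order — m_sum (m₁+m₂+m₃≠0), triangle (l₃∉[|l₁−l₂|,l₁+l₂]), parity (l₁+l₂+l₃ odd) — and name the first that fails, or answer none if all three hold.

none

azimuthal sum: 1 − 1 + 0 = 0  ✓
1 ≤ 1 ≤ 3 (triangle on l)  ✓
L = 1 + 2 + 1 = 4 (even)  ✓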